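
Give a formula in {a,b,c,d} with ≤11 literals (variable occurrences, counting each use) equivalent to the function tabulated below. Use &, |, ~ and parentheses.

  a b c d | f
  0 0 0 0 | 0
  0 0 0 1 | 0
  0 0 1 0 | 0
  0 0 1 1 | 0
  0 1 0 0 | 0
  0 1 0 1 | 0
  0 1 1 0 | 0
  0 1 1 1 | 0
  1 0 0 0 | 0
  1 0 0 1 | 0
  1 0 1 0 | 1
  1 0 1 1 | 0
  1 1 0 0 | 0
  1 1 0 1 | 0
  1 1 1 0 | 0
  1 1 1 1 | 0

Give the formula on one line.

  ~d = 1010101010101010
  (~d | b) = 1010111110101111
  ((~d | b) & a) = 0000000010101111
  ~b = 1111000011110000
  (~d & ~b) = 1010000010100000
  ~a = 1111111100000000
  ~c = 1100110011001100
  (~a | ~c) = 1111111111001100
  ((~d & ~b) | (~a | ~c)) = 1111111111101100
  (c & ((~d & ~b) | (~a | ~c))) = 0011001100100000
  (((~d | b) & a) & (c & ((~d & ~b) | (~a | ~c)))) = 0000000000100000

(((~d | b) & a) & (c & ((~d & ~b) | (~a | ~c))))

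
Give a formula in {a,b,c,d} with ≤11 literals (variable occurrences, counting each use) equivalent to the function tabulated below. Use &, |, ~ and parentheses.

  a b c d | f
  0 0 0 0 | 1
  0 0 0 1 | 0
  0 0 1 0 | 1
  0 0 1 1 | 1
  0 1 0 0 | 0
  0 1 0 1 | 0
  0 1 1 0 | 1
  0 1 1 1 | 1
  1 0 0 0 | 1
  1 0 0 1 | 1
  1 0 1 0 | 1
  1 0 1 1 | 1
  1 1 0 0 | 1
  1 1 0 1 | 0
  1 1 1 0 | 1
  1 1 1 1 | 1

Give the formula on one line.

(((~b | ~d) & (a | (~b & ~d))) | (c & (b | d)))

  ~b = 1111000011110000
  ~d = 1010101010101010
  (~b | ~d) = 1111101011111010
  (~b & ~d) = 1010000010100000
  (a | (~b & ~d)) = 1010000011111111
  ((~b | ~d) & (a | (~b & ~d))) = 1010000011111010
  (b | d) = 0101111101011111
  (c & (b | d)) = 0001001100010011
  (((~b | ~d) & (a | (~b & ~d))) | (c & (b | d))) = 1011001111111011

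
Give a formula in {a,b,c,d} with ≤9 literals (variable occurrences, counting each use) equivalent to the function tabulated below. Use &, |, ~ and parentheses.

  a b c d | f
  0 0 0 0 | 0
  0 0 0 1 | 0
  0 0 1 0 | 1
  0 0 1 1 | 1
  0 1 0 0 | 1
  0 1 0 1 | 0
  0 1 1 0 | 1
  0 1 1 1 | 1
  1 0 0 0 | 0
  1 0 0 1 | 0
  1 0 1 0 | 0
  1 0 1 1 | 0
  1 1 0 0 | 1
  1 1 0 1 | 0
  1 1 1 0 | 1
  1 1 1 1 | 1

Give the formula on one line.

  ~d = 1010101010101010
  (~d | c) = 1011101110111011
  ((~d | c) & b) = 0000101100001011
  ~b = 1111000011110000
  (~b | c) = 1111001111110011
  ~a = 1111111100000000
  ((~b | c) & ~a) = 1111001100000000
  (c & ((~b | c) & ~a)) = 0011001100000000
  (((~d | c) & b) | (c & ((~b | c) & ~a))) = 0011101100001011

(((~d | c) & b) | (c & ((~b | c) & ~a)))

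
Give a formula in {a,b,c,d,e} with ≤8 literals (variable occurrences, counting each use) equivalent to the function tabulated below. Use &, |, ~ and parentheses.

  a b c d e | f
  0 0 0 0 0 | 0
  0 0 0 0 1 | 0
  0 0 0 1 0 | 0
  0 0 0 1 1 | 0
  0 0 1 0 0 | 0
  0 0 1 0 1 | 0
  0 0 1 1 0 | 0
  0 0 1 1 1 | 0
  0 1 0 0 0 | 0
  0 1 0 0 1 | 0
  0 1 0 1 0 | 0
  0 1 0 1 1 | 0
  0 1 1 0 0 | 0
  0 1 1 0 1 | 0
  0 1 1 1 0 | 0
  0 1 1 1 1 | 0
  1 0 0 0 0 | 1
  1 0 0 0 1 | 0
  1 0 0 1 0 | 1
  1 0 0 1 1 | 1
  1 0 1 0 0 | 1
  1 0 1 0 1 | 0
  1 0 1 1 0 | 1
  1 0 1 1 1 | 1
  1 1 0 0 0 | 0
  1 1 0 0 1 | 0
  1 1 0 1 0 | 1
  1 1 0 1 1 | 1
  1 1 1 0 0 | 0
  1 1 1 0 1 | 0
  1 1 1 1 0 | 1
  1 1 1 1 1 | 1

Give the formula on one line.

  ~b = 11111111000000001111111100000000
  (~b | e) = 11111111010101011111111101010101
  (d | (~b | e)) = 11111111011101111111111101110111
  ~e = 10101010101010101010101010101010
  ((d | (~b | e)) & ~e) = 10101010001000101010101000100010
  (d | ((d | (~b | e)) & ~e)) = 10111011001100111011101100110011
  ((d | ((d | (~b | e)) & ~e)) & a) = 00000000000000001011101100110011

((d | ((d | (~b | e)) & ~e)) & a)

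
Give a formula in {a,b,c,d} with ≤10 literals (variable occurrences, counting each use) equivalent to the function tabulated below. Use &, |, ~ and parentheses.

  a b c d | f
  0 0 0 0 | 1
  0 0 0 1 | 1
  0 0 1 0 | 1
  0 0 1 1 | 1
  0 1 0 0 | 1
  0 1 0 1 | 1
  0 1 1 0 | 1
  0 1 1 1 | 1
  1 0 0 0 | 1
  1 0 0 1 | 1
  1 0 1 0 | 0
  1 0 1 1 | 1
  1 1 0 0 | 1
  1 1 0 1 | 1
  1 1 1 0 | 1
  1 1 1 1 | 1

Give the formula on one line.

  ~a = 1111111100000000
  (c & ~a) = 0011001100000000
  ~d = 1010101010101010
  ~c = 1100110011001100
  (~c & a) = 0000000011001100
  (~d & (~c & a)) = 0000000010001000
  ((c & ~a) | (~d & (~c & a))) = 0011001110001000
  (d | ~c) = 1101110111011101
  (d | b) = 0101111101011111
  ((d | ~c) | (d | b)) = 1101111111011111
  (((c & ~a) | (~d & (~c & a))) | ((d | ~c) | (d | b))) = 1111111111011111

(((c & ~a) | (~d & (~c & a))) | ((d | ~c) | (d | b)))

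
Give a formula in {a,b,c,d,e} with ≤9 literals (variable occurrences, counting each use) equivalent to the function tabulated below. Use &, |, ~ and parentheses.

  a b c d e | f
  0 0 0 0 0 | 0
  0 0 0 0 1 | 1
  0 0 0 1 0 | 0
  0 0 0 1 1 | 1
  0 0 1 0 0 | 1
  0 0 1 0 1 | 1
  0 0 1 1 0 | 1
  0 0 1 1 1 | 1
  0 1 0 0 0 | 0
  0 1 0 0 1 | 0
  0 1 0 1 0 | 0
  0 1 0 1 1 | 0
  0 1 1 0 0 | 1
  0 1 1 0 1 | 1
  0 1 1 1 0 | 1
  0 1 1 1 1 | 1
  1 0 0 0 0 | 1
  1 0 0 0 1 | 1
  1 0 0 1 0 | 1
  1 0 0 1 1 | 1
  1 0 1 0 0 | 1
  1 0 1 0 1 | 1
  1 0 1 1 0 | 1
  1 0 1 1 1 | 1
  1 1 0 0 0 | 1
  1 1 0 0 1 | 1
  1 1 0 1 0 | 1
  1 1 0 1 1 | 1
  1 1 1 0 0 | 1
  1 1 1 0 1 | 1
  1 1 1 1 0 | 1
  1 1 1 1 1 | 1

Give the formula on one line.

((~a & (((~b & e) | a) | c)) | a)

  ~a = 11111111111111110000000000000000
  ~b = 11111111000000001111111100000000
  (~b & e) = 01010101000000000101010100000000
  ((~b & e) | a) = 01010101000000001111111111111111
  (((~b & e) | a) | c) = 01011111000011111111111111111111
  (~a & (((~b & e) | a) | c)) = 01011111000011110000000000000000
  ((~a & (((~b & e) | a) | c)) | a) = 01011111000011111111111111111111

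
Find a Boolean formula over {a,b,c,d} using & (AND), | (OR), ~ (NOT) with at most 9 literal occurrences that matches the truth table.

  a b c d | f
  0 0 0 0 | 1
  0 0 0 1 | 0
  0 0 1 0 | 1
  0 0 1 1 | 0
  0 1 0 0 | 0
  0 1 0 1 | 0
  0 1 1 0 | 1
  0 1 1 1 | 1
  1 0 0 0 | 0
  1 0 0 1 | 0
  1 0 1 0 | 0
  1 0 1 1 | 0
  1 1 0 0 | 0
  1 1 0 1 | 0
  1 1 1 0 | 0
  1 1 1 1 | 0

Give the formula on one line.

  ~a = 1111111100000000
  (~a & b) = 0000111100000000
  (c | a) = 0011001111111111
  ((~a & b) & (c | a)) = 0000001100000000
  ~b = 1111000011110000
  (~a & ~b) = 1111000000000000
  ~d = 1010101010101010
  ((~a & ~b) & ~d) = 1010000000000000
  (((~a & b) & (c | a)) | ((~a & ~b) & ~d)) = 1010001100000000

(((~a & b) & (c | a)) | ((~a & ~b) & ~d))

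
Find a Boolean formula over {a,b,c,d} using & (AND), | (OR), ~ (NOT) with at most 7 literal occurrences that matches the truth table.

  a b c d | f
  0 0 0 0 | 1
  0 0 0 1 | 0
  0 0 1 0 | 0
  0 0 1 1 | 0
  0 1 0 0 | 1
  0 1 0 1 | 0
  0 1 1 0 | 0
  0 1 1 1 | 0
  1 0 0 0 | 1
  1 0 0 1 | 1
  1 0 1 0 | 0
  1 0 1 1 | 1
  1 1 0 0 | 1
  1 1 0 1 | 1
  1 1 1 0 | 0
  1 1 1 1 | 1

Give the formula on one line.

  ~d = 1010101010101010
  (a | ~d) = 1010101011111111
  ~c = 1100110011001100
  (d | ~c) = 1101110111011101
  ((a | ~d) & (d | ~c)) = 1000100011011101

((a | ~d) & (d | ~c))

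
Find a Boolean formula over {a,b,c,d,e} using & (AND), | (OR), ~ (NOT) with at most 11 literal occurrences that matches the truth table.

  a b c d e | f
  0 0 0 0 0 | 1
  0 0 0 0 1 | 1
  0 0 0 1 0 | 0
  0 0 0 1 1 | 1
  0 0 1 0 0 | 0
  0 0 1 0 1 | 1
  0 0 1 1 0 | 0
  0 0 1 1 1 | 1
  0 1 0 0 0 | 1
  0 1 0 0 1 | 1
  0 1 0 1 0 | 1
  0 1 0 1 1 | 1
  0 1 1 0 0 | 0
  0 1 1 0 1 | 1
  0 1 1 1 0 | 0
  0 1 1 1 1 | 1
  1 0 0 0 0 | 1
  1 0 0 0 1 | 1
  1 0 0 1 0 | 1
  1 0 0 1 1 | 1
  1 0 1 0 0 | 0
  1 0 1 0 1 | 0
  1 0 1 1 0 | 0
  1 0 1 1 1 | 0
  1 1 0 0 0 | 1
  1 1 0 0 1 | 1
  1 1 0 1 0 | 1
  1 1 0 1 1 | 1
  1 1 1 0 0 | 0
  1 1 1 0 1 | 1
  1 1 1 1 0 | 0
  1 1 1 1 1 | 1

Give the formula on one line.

  ~c = 11110000111100001111000011110000
  (a | b) = 00000000111111111111111111111111
  ~d = 11001100110011001100110011001100
  ((a | b) | ~d) = 11001100111111111111111111111111
  (((a | b) | ~d) | e) = 11011101111111111111111111111111
  (~c & (((a | b) | ~d) | e)) = 11010000111100001111000011110000
  ~a = 11111111111111110000000000000000
  (b | ~a) = 11111111111111110000000011111111
  ((b | ~a) & e) = 01010101010101010000000001010101
  ((~c & (((a | b) | ~d) | e)) | ((b | ~a) & e)) = 11010101111101011111000011110101

((~c & (((a | b) | ~d) | e)) | ((b | ~a) & e))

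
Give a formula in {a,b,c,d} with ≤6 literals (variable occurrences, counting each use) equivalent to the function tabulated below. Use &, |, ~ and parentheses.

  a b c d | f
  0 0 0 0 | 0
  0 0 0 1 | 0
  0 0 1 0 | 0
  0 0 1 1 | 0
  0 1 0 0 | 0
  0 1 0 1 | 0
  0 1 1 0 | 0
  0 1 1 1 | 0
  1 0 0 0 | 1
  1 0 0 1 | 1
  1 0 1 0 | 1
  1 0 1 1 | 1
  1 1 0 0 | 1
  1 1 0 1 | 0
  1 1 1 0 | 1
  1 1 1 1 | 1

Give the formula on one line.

  ~d = 1010101010101010
  ~b = 1111000011110000
  (~b & d) = 0101000001010000
  (~d | (~b & d)) = 1111101011111010
  (c | (~d | (~b & d))) = 1111101111111011
  ((c | (~d | (~b & d))) & a) = 0000000011111011

((c | (~d | (~b & d))) & a)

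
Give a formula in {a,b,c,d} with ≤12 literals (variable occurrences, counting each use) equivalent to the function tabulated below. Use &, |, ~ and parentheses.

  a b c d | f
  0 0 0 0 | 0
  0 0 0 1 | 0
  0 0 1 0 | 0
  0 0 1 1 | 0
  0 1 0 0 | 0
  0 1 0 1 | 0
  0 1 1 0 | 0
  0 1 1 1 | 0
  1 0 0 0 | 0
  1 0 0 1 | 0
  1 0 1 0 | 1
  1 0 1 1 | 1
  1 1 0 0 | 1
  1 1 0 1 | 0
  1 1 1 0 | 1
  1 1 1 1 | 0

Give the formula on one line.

((((c & (a & d)) & ~b) | (~d | ~a)) & (a & (c | b)))

  (a & d) = 0000000001010101
  (c & (a & d)) = 0000000000010001
  ~b = 1111000011110000
  ((c & (a & d)) & ~b) = 0000000000010000
  ~d = 1010101010101010
  ~a = 1111111100000000
  (~d | ~a) = 1111111110101010
  (((c & (a & d)) & ~b) | (~d | ~a)) = 1111111110111010
  (c | b) = 0011111100111111
  (a & (c | b)) = 0000000000111111
  ((((c & (a & d)) & ~b) | (~d | ~a)) & (a & (c | b))) = 0000000000111010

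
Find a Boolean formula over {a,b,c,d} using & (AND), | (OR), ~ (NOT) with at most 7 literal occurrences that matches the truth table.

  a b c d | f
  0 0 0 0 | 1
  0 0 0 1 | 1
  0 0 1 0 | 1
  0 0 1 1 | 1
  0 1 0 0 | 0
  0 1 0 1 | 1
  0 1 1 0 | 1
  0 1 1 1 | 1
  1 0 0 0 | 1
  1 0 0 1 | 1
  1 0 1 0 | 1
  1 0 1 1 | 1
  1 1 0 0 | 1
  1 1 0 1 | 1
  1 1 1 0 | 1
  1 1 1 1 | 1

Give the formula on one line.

  (d | c) = 0111011101110111
  ((d | c) | a) = 0111011111111111
  ~b = 1111000011110000
  (((d | c) | a) | ~b) = 1111011111111111

(((d | c) | a) | ~b)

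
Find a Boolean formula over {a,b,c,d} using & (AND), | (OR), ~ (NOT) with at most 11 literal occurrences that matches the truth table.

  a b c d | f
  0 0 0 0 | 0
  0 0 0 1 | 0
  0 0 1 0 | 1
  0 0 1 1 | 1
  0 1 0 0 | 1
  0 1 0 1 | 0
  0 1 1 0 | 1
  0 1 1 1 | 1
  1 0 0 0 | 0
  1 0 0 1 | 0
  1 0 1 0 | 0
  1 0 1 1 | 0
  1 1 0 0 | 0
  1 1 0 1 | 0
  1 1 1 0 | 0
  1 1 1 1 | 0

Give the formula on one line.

(((a | (((~a | c) | (d | c)) & (~d & b))) | c) & ~a)

  ~a = 1111111100000000
  (~a | c) = 1111111100110011
  (d | c) = 0111011101110111
  ((~a | c) | (d | c)) = 1111111101110111
  ~d = 1010101010101010
  (~d & b) = 0000101000001010
  (((~a | c) | (d | c)) & (~d & b)) = 0000101000000010
  (a | (((~a | c) | (d | c)) & (~d & b))) = 0000101011111111
  ((a | (((~a | c) | (d | c)) & (~d & b))) | c) = 0011101111111111
  (((a | (((~a | c) | (d | c)) & (~d & b))) | c) & ~a) = 0011101100000000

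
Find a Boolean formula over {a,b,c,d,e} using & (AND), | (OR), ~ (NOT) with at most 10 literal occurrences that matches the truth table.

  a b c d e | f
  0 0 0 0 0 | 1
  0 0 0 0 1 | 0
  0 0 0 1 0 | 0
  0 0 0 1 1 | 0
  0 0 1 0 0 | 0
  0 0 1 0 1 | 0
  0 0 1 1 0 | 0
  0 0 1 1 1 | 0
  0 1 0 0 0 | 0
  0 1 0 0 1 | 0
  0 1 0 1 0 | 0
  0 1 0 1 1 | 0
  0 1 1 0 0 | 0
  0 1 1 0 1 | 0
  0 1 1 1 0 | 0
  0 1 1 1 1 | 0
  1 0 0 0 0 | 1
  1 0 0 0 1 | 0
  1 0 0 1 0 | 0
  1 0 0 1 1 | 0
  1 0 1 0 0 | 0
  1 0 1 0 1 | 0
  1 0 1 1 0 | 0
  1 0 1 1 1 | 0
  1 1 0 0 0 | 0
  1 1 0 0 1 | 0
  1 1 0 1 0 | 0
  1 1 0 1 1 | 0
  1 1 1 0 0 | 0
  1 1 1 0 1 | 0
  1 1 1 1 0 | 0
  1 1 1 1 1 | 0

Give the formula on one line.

  ~c = 11110000111100001111000011110000
  ~e = 10101010101010101010101010101010
  (~c & ~e) = 10100000101000001010000010100000
  ~b = 11111111000000001111111100000000
  ~d = 11001100110011001100110011001100
  (~b & ~d) = 11001100000000001100110000000000
  ((~c & ~e) & (~b & ~d)) = 10000000000000001000000000000000
  (~e & c) = 00001010000010100000101000001010
  (((~c & ~e) & (~b & ~d)) | (~e & c)) = 10001010000010101000101000001010
  (~c & (((~c & ~e) & (~b & ~d)) | (~e & c))) = 10000000000000001000000000000000

(~c & (((~c & ~e) & (~b & ~d)) | (~e & c)))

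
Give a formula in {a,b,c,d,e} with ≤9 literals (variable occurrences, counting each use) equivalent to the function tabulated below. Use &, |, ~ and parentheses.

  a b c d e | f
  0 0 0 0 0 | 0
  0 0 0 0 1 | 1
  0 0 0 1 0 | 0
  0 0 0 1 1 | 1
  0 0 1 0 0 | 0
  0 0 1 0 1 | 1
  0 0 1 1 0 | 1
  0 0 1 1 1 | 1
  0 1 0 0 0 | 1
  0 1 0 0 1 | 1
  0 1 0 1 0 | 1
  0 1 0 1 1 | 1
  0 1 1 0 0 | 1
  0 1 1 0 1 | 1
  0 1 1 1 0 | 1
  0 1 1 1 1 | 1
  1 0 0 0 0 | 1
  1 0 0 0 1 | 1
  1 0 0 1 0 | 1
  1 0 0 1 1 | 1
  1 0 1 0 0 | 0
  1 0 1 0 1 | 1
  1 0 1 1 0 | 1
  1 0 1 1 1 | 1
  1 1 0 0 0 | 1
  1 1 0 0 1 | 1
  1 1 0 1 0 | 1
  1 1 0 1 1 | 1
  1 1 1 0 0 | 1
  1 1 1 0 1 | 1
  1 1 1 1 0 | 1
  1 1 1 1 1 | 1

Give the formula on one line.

  (c | b) = 00001111111111110000111111111111
  (b | d) = 00110011111111110011001111111111
  ((c | b) & (b | d)) = 00000011111111110000001111111111
  ~c = 11110000111100001111000011110000
  (a & ~c) = 00000000000000001111000011110000
  ((a & ~c) | b) = 00000000111111111111000011111111
  (((c | b) & (b | d)) | ((a & ~c) | b)) = 00000011111111111111001111111111
  ((((c | b) & (b | d)) | ((a & ~c) | b)) | e) = 01010111111111111111011111111111

((((c | b) & (b | d)) | ((a & ~c) | b)) | e)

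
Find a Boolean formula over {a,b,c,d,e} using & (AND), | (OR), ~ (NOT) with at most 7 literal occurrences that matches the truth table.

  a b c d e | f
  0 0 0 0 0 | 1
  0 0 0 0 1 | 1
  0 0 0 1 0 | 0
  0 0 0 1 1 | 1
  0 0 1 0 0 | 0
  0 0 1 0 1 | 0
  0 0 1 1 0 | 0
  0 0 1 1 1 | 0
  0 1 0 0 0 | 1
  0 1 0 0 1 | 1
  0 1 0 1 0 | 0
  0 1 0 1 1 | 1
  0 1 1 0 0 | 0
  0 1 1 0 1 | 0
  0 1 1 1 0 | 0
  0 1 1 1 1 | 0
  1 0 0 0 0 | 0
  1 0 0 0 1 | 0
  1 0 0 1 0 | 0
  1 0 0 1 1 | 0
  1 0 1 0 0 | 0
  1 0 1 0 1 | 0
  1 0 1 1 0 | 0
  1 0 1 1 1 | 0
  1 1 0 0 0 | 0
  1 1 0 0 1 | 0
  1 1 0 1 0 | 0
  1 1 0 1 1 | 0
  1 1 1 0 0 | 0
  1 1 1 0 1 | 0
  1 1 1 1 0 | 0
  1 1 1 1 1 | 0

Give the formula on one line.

  ~c = 11110000111100001111000011110000
  (a | ~c) = 11110000111100001111111111111111
  ~a = 11111111111111110000000000000000
  ((a | ~c) & ~a) = 11110000111100000000000000000000
  (~c | b) = 11110000111111111111000011111111
  ~d = 11001100110011001100110011001100
  (e | ~d) = 11011101110111011101110111011101
  ((~c | b) & (e | ~d)) = 11010000110111011101000011011101
  (((a | ~c) & ~a) & ((~c | b) & (e | ~d))) = 11010000110100000000000000000000

(((a | ~c) & ~a) & ((~c | b) & (e | ~d)))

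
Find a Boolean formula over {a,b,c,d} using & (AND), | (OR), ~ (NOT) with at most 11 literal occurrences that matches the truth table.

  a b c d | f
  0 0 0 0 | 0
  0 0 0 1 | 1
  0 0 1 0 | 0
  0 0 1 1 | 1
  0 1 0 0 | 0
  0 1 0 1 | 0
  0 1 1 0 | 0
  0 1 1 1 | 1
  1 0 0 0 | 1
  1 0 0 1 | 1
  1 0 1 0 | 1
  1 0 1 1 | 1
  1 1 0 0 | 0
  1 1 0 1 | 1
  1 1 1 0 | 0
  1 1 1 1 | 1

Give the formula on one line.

((((a | d) & (c | ~b)) & (d | ~b)) | (d & a))

  (a | d) = 0101010111111111
  ~b = 1111000011110000
  (c | ~b) = 1111001111110011
  ((a | d) & (c | ~b)) = 0101000111110011
  (d | ~b) = 1111010111110101
  (((a | d) & (c | ~b)) & (d | ~b)) = 0101000111110001
  (d & a) = 0000000001010101
  ((((a | d) & (c | ~b)) & (d | ~b)) | (d & a)) = 0101000111110101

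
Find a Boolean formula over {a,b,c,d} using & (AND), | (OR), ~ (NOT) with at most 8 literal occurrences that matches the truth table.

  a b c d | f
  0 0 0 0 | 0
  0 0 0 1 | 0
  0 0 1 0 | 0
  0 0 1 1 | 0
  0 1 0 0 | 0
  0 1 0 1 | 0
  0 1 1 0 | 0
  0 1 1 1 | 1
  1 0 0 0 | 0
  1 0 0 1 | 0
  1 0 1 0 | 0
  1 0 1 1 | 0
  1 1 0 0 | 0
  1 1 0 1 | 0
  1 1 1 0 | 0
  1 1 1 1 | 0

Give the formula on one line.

  ~b = 1111000011110000
  (~b | c) = 1111001111110011
  ~a = 1111111100000000
  ((~b | c) & ~a) = 1111001100000000
  (((~b | c) & ~a) | c) = 1111001100110011
  (b & ~a) = 0000111100000000
  (d & (b & ~a)) = 0000010100000000
  ((((~b | c) & ~a) | c) & (d & (b & ~a))) = 0000000100000000

((((~b | c) & ~a) | c) & (d & (b & ~a)))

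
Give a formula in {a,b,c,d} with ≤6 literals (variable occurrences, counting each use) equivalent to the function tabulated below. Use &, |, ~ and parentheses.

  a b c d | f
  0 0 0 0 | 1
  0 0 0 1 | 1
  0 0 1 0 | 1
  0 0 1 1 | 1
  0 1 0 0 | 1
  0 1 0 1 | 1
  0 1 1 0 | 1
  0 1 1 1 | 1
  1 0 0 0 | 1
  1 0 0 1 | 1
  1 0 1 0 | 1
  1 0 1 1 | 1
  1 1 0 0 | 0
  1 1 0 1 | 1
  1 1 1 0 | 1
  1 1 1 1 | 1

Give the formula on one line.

(c | (((~d & ~a) | ~b) | d))

  ~d = 1010101010101010
  ~a = 1111111100000000
  (~d & ~a) = 1010101000000000
  ~b = 1111000011110000
  ((~d & ~a) | ~b) = 1111101011110000
  (((~d & ~a) | ~b) | d) = 1111111111110101
  (c | (((~d & ~a) | ~b) | d)) = 1111111111110111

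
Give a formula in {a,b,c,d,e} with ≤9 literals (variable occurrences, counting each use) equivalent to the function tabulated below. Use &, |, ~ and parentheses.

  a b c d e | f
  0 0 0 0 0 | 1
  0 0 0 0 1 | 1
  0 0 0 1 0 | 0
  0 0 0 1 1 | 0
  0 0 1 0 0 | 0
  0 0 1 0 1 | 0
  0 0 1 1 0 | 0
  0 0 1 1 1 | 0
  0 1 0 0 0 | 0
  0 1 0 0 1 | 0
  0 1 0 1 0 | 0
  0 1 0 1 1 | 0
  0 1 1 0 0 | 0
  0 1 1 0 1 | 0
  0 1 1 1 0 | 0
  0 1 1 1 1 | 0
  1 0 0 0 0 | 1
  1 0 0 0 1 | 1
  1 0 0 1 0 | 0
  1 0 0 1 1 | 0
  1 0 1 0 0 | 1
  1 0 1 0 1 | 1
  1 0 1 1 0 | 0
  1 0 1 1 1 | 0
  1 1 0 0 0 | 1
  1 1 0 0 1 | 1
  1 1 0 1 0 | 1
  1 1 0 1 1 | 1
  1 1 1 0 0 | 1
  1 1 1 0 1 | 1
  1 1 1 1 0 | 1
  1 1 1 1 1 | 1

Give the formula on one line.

(((~d & ~b) & ~c) | ((b | ~d) & a))

  ~d = 11001100110011001100110011001100
  ~b = 11111111000000001111111100000000
  (~d & ~b) = 11001100000000001100110000000000
  ~c = 11110000111100001111000011110000
  ((~d & ~b) & ~c) = 11000000000000001100000000000000
  (b | ~d) = 11001100111111111100110011111111
  ((b | ~d) & a) = 00000000000000001100110011111111
  (((~d & ~b) & ~c) | ((b | ~d) & a)) = 11000000000000001100110011111111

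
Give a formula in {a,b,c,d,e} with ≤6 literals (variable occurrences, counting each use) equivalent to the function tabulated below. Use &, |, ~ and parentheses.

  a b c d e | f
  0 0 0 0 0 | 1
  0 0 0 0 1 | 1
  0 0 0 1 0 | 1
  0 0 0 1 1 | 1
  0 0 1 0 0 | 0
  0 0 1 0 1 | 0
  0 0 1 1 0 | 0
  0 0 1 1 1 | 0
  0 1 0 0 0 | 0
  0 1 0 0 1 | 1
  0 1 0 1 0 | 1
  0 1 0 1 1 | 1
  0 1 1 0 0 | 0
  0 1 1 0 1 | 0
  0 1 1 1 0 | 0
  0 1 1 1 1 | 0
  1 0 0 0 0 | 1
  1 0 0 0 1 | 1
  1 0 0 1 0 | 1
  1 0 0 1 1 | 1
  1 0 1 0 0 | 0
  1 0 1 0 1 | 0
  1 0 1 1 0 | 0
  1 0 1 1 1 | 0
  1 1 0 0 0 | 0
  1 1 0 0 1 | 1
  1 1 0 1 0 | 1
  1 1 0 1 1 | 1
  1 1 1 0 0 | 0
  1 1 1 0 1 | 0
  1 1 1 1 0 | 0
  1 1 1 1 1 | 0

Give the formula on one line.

(~c & ((d | ~b) | e))

  ~c = 11110000111100001111000011110000
  ~b = 11111111000000001111111100000000
  (d | ~b) = 11111111001100111111111100110011
  ((d | ~b) | e) = 11111111011101111111111101110111
  (~c & ((d | ~b) | e)) = 11110000011100001111000001110000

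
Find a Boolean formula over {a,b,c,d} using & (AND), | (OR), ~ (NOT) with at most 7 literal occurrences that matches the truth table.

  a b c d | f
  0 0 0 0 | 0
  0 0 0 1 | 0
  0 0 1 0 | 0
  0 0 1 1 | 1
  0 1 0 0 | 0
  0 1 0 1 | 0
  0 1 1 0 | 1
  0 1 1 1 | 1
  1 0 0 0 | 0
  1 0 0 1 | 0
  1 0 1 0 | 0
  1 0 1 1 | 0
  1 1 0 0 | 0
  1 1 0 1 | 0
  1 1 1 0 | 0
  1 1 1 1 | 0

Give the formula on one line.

(((~c | b) | d) & (c & ~a))

  ~c = 1100110011001100
  (~c | b) = 1100111111001111
  ((~c | b) | d) = 1101111111011111
  ~a = 1111111100000000
  (c & ~a) = 0011001100000000
  (((~c | b) | d) & (c & ~a)) = 0001001100000000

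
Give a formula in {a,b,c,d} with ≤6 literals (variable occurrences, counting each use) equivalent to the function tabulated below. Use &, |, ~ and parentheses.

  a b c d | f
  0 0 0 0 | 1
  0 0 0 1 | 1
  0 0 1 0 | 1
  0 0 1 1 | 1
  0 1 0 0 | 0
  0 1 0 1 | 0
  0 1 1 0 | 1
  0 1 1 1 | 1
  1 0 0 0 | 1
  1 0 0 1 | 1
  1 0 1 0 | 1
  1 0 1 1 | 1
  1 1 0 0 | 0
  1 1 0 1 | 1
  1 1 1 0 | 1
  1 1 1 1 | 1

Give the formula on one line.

  (b & c) = 0000001100000011
  ~a = 1111111100000000
  (~a | d) = 1111111101010101
  ((~a | d) & a) = 0000000001010101
  ~b = 1111000011110000
  (((~a | d) & a) | ~b) = 1111000011110101
  ((b & c) | (((~a | d) & a) | ~b)) = 1111001111110111

((b & c) | (((~a | d) & a) | ~b))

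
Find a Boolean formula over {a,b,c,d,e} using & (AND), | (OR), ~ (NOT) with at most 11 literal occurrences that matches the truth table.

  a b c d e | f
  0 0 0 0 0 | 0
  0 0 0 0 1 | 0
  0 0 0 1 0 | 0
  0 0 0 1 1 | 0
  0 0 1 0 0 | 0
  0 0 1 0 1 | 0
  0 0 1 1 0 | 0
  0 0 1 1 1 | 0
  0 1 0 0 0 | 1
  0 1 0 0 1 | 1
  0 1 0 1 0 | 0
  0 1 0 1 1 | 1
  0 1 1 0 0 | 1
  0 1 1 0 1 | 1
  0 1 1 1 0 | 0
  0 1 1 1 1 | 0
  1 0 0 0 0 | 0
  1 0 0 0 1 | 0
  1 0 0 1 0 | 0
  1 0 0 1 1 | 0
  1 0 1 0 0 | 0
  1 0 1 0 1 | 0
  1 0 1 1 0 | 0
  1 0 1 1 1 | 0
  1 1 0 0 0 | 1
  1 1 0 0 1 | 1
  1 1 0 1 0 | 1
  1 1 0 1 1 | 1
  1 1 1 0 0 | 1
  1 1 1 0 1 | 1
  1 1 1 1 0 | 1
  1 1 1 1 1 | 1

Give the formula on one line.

(((b & ~c) & e) | (((~b | c) | ~e) & (b & (a | ~d))))

  ~c = 11110000111100001111000011110000
  (b & ~c) = 00000000111100000000000011110000
  ((b & ~c) & e) = 00000000010100000000000001010000
  ~b = 11111111000000001111111100000000
  (~b | c) = 11111111000011111111111100001111
  ~e = 10101010101010101010101010101010
  ((~b | c) | ~e) = 11111111101011111111111110101111
  ~d = 11001100110011001100110011001100
  (a | ~d) = 11001100110011001111111111111111
  (b & (a | ~d)) = 00000000110011000000000011111111
  (((~b | c) | ~e) & (b & (a | ~d))) = 00000000100011000000000010101111
  (((b & ~c) & e) | (((~b | c) | ~e) & (b & (a | ~d)))) = 00000000110111000000000011111111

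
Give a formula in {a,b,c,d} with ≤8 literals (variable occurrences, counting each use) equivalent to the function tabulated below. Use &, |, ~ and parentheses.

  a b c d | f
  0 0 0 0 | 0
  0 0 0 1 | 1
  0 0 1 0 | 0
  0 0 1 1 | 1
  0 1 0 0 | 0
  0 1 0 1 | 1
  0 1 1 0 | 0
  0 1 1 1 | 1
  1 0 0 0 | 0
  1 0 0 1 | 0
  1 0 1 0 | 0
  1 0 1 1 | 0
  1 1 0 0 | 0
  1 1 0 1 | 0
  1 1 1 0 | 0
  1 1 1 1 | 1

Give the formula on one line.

  (c & b) = 0000001100000011
  ~b = 1111000011110000
  (~b | a) = 1111000011111111
  ((c & b) & (~b | a)) = 0000000000000011
  (((c & b) & (~b | a)) & d) = 0000000000000001
  ~a = 1111111100000000
  (d & ~a) = 0101010100000000
  ((((c & b) & (~b | a)) & d) | (d & ~a)) = 0101010100000001

((((c & b) & (~b | a)) & d) | (d & ~a))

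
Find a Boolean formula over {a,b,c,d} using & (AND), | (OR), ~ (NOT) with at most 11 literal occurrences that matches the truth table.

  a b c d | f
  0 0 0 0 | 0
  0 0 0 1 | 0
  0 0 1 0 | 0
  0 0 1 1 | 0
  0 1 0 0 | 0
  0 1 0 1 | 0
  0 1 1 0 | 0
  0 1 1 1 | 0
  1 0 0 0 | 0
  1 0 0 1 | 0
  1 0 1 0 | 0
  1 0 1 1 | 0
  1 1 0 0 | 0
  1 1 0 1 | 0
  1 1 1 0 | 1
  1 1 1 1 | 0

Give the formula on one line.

(((d & ~c) | ((c & b) & ~d)) & (c & (b & a)))

  ~c = 1100110011001100
  (d & ~c) = 0100010001000100
  (c & b) = 0000001100000011
  ~d = 1010101010101010
  ((c & b) & ~d) = 0000001000000010
  ((d & ~c) | ((c & b) & ~d)) = 0100011001000110
  (b & a) = 0000000000001111
  (c & (b & a)) = 0000000000000011
  (((d & ~c) | ((c & b) & ~d)) & (c & (b & a))) = 0000000000000010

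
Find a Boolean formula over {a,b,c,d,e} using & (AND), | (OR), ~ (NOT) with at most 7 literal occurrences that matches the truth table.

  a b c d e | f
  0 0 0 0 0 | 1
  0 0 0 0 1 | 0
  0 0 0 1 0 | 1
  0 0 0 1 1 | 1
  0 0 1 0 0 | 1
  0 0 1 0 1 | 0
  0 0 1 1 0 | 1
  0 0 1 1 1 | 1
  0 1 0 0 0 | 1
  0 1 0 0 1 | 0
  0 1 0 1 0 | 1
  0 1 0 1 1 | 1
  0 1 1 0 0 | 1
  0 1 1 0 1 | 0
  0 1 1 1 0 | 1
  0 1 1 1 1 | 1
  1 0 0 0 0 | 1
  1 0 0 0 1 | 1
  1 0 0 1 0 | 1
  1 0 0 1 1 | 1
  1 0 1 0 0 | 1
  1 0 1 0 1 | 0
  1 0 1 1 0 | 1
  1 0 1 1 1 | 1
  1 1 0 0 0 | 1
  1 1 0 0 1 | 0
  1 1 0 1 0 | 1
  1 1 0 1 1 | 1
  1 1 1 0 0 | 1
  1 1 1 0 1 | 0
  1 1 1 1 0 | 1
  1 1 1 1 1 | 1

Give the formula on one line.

((d | ~e) | (~c & ((a | ~e) & ~b)))

  ~e = 10101010101010101010101010101010
  (d | ~e) = 10111011101110111011101110111011
  ~c = 11110000111100001111000011110000
  (a | ~e) = 10101010101010101111111111111111
  ~b = 11111111000000001111111100000000
  ((a | ~e) & ~b) = 10101010000000001111111100000000
  (~c & ((a | ~e) & ~b)) = 10100000000000001111000000000000
  ((d | ~e) | (~c & ((a | ~e) & ~b))) = 10111011101110111111101110111011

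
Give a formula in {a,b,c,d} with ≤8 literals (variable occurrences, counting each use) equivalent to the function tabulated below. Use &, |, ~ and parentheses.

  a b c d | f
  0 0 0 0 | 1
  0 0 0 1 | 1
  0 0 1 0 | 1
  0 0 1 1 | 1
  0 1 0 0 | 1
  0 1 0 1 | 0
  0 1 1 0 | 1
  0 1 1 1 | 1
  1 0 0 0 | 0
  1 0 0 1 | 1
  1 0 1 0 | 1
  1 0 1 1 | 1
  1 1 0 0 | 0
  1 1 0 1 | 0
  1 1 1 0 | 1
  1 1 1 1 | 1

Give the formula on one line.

  ~b = 1111000011110000
  (d & ~b) = 0101000001010000
  ~d = 1010101010101010
  ((d & ~b) | ~d) = 1111101011111010
  ~c = 1100110011001100
  (~c & d) = 0100010001000100
  (c | (~c & d)) = 0111011101110111
  ~a = 1111111100000000
  ((c | (~c & d)) | ~a) = 1111111101110111
  (((d & ~b) | ~d) & ((c | (~c & d)) | ~a)) = 1111101001110010
  (c | (((d & ~b) | ~d) & ((c | (~c & d)) | ~a))) = 1111101101110011

(c | (((d & ~b) | ~d) & ((c | (~c & d)) | ~a)))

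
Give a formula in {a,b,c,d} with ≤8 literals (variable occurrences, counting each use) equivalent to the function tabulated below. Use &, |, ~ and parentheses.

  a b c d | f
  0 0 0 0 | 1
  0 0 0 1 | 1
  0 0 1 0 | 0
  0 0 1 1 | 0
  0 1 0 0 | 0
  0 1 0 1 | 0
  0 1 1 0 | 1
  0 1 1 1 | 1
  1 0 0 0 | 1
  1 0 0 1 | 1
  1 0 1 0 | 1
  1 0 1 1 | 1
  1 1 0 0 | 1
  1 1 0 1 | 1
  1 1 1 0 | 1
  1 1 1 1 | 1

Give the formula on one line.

  ~b = 1111000011110000
  (c | ~b) = 1111001111110011
  ~c = 1100110011001100
  (b | ~c) = 1100111111001111
  ((c | ~b) & (b | ~c)) = 1100001111000011
  (((c | ~b) & (b | ~c)) | a) = 1100001111111111

(((c | ~b) & (b | ~c)) | a)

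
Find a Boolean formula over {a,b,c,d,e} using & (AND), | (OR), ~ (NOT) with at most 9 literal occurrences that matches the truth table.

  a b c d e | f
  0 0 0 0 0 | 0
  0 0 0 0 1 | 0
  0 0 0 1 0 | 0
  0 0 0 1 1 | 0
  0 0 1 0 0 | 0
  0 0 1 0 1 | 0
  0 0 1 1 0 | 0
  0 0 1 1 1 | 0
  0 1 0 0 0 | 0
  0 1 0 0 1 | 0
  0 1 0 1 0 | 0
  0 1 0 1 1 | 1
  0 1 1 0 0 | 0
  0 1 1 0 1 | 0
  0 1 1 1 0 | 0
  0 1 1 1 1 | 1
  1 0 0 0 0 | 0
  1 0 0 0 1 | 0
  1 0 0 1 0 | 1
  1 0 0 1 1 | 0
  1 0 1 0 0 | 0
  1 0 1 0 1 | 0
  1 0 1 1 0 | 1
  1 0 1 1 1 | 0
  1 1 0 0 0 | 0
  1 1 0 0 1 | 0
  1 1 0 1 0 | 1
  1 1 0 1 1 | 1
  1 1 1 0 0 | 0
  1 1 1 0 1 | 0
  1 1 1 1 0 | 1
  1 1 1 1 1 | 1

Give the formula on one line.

  ~d = 11001100110011001100110011001100
  ~b = 11111111000000001111111100000000
  (a & b) = 00000000000000000000000011111111
  (~b | (a & b)) = 11111111000000001111111111111111
  (~d | (~b | (a & b))) = 11111111110011001111111111111111
  ((~d | (~b | (a & b))) | e) = 11111111110111011111111111111111
  ~e = 10101010101010101010101010101010
  (a & ~e) = 00000000000000001010101010101010
  (b | (a & ~e)) = 00000000111111111010101011111111
  ((b | (a & ~e)) & d) = 00000000001100110010001000110011
  (((~d | (~b | (a & b))) | e) & ((b | (a & ~e)) & d)) = 00000000000100010010001000110011

(((~d | (~b | (a & b))) | e) & ((b | (a & ~e)) & d))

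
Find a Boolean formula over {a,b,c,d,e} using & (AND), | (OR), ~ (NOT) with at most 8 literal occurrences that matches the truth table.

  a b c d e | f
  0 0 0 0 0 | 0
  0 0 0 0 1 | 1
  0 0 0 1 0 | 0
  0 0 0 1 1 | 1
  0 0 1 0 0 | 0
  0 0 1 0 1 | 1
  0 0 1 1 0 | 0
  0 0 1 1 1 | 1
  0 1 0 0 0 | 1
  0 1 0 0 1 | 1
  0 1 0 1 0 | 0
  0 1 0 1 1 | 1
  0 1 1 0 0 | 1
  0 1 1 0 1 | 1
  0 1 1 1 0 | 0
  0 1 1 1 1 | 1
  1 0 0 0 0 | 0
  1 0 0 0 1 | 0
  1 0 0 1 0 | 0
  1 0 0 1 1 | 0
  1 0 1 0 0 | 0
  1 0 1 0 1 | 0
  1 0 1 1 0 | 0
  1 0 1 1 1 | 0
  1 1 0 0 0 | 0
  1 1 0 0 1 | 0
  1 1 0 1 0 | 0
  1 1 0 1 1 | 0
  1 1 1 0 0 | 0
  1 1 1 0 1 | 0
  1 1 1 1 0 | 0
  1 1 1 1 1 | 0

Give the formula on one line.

(~a & (e | ((a | ~d) & b)))

  ~a = 11111111111111110000000000000000
  ~d = 11001100110011001100110011001100
  (a | ~d) = 11001100110011001111111111111111
  ((a | ~d) & b) = 00000000110011000000000011111111
  (e | ((a | ~d) & b)) = 01010101110111010101010111111111
  (~a & (e | ((a | ~d) & b))) = 01010101110111010000000000000000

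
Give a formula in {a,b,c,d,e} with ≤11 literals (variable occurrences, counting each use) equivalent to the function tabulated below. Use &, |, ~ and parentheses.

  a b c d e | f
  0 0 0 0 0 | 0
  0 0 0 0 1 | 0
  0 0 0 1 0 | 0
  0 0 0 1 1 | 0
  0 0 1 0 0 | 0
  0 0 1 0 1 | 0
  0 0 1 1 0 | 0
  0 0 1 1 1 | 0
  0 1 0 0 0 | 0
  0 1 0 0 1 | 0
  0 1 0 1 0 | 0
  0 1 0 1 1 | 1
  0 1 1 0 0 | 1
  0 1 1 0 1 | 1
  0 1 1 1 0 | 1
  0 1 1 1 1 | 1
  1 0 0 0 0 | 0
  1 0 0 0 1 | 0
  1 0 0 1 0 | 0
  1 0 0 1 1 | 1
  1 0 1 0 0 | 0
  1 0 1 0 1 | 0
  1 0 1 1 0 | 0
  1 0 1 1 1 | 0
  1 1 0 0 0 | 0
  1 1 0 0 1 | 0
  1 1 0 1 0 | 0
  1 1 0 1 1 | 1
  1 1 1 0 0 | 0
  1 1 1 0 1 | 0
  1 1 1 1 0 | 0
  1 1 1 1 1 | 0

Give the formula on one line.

((~c & ((d & e) & (a | b))) | (((~b | ~a) & b) & c))

  ~c = 11110000111100001111000011110000
  (d & e) = 00010001000100010001000100010001
  (a | b) = 00000000111111111111111111111111
  ((d & e) & (a | b)) = 00000000000100010001000100010001
  (~c & ((d & e) & (a | b))) = 00000000000100000001000000010000
  ~b = 11111111000000001111111100000000
  ~a = 11111111111111110000000000000000
  (~b | ~a) = 11111111111111111111111100000000
  ((~b | ~a) & b) = 00000000111111110000000000000000
  (((~b | ~a) & b) & c) = 00000000000011110000000000000000
  ((~c & ((d & e) & (a | b))) | (((~b | ~a) & b) & c)) = 00000000000111110001000000010000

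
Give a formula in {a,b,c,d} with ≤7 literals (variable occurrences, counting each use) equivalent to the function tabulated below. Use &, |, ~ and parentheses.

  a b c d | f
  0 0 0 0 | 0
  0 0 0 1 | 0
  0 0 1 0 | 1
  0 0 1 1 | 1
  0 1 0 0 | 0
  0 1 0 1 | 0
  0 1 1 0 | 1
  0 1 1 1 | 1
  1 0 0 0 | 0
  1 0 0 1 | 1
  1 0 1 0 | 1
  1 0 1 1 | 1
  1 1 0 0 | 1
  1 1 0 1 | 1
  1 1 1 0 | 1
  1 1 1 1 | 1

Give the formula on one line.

(((b | c) | d) & (a | c))

  (b | c) = 0011111100111111
  ((b | c) | d) = 0111111101111111
  (a | c) = 0011001111111111
  (((b | c) | d) & (a | c)) = 0011001101111111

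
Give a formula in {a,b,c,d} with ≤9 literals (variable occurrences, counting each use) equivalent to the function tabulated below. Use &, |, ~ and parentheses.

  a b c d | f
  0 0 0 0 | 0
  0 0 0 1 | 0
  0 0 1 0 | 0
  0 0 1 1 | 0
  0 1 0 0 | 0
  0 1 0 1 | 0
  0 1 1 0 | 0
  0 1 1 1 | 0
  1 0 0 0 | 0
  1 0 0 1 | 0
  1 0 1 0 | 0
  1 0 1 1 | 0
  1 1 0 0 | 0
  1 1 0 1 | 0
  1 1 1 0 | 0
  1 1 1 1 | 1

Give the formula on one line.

  ~b = 1111000011110000
  (~b | c) = 1111001111110011
  (d & (~b | c)) = 0101000101010001
  (d & b) = 0000010100000101
  ((d & (~b | c)) | (d & b)) = 0101010101010101
  (c & b) = 0000001100000011
  ~c = 1100110011001100
  (~c | a) = 1100110011111111
  ((c & b) & (~c | a)) = 0000000000000011
  (((d & (~b | c)) | (d & b)) & ((c & b) & (~c | a))) = 0000000000000001

(((d & (~b | c)) | (d & b)) & ((c & b) & (~c | a)))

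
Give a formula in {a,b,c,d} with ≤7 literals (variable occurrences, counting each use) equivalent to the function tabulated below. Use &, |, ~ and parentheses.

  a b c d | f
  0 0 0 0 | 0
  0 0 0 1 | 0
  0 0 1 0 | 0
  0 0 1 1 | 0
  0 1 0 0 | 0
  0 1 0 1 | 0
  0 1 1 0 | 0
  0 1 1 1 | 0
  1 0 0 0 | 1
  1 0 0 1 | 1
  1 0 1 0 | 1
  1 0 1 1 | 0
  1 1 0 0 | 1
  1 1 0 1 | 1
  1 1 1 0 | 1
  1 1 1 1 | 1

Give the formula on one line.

  ~d = 1010101010101010
  (~d | b) = 1010111110101111
  (b | c) = 0011111100111111
  ((~d | b) & (b | c)) = 0010111100101111
  (a & ((~d | b) & (b | c))) = 0000000000101111
  ~c = 1100110011001100
  (~c & a) = 0000000011001100
  ((a & ((~d | b) & (b | c))) | (~c & a)) = 0000000011101111

((a & ((~d | b) & (b | c))) | (~c & a))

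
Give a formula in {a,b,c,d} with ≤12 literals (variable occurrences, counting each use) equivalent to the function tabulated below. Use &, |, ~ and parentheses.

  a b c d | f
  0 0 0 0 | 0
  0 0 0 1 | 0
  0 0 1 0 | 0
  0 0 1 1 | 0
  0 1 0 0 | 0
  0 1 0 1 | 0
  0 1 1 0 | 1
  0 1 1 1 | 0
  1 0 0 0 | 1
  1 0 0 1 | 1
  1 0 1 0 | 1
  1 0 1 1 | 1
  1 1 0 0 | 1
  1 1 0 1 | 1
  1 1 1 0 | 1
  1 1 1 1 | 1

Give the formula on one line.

((((~c & a) | (~a & (~d & c))) | a) & ((c & b) | a))

  ~c = 1100110011001100
  (~c & a) = 0000000011001100
  ~a = 1111111100000000
  ~d = 1010101010101010
  (~d & c) = 0010001000100010
  (~a & (~d & c)) = 0010001000000000
  ((~c & a) | (~a & (~d & c))) = 0010001011001100
  (((~c & a) | (~a & (~d & c))) | a) = 0010001011111111
  (c & b) = 0000001100000011
  ((c & b) | a) = 0000001111111111
  ((((~c & a) | (~a & (~d & c))) | a) & ((c & b) | a)) = 0000001011111111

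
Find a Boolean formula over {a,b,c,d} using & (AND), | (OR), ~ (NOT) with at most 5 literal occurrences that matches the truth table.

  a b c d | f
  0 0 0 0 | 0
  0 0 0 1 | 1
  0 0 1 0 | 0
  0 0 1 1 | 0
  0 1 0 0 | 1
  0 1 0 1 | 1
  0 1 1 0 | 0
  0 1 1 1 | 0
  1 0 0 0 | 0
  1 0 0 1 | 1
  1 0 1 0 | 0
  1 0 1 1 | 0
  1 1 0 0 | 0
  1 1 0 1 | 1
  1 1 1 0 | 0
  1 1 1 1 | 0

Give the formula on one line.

  ~c = 1100110011001100
  ~a = 1111111100000000
  ~d = 1010101010101010
  (~d & b) = 0000101000001010
  (~a & (~d & b)) = 0000101000000000
  (d | (~a & (~d & b))) = 0101111101010101
  (~c & (d | (~a & (~d & b)))) = 0100110001000100

(~c & (d | (~a & (~d & b))))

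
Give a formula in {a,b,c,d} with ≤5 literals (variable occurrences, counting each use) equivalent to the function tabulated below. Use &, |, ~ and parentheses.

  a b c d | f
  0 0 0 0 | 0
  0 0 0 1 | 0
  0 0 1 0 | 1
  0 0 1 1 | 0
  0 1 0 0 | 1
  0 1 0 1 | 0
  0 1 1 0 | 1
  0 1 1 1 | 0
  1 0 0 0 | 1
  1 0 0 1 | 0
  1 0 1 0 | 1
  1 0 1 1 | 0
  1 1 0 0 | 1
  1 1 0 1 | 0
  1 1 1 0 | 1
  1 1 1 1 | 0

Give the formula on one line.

  ~d = 1010101010101010
  (b | a) = 0000111111111111
  ((b | a) | c) = 0011111111111111
  (~d & ((b | a) | c)) = 0010101010101010

(~d & ((b | a) | c))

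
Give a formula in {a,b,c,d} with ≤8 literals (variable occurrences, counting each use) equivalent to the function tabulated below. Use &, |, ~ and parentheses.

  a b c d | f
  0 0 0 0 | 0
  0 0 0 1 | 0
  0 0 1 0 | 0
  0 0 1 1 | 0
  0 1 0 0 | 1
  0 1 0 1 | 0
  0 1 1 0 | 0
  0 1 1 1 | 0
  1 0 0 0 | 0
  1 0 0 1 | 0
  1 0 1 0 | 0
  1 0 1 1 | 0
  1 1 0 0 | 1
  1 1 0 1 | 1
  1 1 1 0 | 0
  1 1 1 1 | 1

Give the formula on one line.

(((~d | (b & a)) & d) | ((~d & b) & (b & ~c)))

  ~d = 1010101010101010
  (b & a) = 0000000000001111
  (~d | (b & a)) = 1010101010101111
  ((~d | (b & a)) & d) = 0000000000000101
  (~d & b) = 0000101000001010
  ~c = 1100110011001100
  (b & ~c) = 0000110000001100
  ((~d & b) & (b & ~c)) = 0000100000001000
  (((~d | (b & a)) & d) | ((~d & b) & (b & ~c))) = 0000100000001101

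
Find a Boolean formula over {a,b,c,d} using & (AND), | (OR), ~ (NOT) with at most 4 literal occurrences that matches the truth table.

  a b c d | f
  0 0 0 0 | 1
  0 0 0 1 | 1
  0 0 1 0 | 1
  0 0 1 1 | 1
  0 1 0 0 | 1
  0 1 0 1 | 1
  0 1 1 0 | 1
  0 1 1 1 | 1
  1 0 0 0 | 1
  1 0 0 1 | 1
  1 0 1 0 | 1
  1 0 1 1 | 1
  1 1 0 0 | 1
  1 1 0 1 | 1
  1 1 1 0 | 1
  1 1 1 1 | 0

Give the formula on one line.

((~b | ~a) | (~c | ~d))

  ~b = 1111000011110000
  ~a = 1111111100000000
  (~b | ~a) = 1111111111110000
  ~c = 1100110011001100
  ~d = 1010101010101010
  (~c | ~d) = 1110111011101110
  ((~b | ~a) | (~c | ~d)) = 1111111111111110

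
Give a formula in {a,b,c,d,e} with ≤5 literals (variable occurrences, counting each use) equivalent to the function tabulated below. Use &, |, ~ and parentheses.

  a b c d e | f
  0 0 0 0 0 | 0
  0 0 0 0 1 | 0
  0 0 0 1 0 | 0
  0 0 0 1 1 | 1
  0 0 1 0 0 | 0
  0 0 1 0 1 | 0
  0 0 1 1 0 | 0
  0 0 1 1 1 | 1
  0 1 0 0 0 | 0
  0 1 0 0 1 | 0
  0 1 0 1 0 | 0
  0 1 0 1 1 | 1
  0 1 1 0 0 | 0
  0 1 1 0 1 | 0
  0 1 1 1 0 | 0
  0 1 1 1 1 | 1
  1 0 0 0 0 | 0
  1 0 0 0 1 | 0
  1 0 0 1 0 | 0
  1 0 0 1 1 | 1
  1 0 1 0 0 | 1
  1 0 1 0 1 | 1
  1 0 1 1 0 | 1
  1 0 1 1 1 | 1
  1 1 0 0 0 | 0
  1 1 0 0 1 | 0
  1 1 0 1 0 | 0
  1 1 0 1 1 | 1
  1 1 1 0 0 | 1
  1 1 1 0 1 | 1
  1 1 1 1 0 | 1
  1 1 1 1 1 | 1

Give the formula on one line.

((e & d) | (a & c))

  (e & d) = 00010001000100010001000100010001
  (a & c) = 00000000000000000000111100001111
  ((e & d) | (a & c)) = 00010001000100010001111100011111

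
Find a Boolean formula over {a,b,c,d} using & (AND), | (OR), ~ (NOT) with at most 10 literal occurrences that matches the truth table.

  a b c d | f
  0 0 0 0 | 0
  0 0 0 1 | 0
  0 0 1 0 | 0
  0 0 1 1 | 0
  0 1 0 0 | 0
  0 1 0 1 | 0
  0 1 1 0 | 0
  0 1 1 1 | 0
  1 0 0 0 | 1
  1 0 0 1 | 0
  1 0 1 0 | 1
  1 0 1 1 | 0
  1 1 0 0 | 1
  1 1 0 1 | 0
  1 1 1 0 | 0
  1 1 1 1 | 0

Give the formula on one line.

((~a | (~b | ((~d & ~c) | d))) & (~d & a))

  ~a = 1111111100000000
  ~b = 1111000011110000
  ~d = 1010101010101010
  ~c = 1100110011001100
  (~d & ~c) = 1000100010001000
  ((~d & ~c) | d) = 1101110111011101
  (~b | ((~d & ~c) | d)) = 1111110111111101
  (~a | (~b | ((~d & ~c) | d))) = 1111111111111101
  (~d & a) = 0000000010101010
  ((~a | (~b | ((~d & ~c) | d))) & (~d & a)) = 0000000010101000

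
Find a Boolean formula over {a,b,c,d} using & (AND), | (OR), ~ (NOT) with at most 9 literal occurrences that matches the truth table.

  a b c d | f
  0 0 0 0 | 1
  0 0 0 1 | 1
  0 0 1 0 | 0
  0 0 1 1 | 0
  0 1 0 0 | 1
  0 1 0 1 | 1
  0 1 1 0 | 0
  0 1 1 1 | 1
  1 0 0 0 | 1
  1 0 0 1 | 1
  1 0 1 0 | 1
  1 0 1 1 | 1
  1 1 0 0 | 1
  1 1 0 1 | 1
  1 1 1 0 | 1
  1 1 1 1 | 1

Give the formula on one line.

(a | ((((d & b) | ~c) & (c | ~d)) | ~c))

  (d & b) = 0000010100000101
  ~c = 1100110011001100
  ((d & b) | ~c) = 1100110111001101
  ~d = 1010101010101010
  (c | ~d) = 1011101110111011
  (((d & b) | ~c) & (c | ~d)) = 1000100110001001
  ((((d & b) | ~c) & (c | ~d)) | ~c) = 1100110111001101
  (a | ((((d & b) | ~c) & (c | ~d)) | ~c)) = 1100110111111111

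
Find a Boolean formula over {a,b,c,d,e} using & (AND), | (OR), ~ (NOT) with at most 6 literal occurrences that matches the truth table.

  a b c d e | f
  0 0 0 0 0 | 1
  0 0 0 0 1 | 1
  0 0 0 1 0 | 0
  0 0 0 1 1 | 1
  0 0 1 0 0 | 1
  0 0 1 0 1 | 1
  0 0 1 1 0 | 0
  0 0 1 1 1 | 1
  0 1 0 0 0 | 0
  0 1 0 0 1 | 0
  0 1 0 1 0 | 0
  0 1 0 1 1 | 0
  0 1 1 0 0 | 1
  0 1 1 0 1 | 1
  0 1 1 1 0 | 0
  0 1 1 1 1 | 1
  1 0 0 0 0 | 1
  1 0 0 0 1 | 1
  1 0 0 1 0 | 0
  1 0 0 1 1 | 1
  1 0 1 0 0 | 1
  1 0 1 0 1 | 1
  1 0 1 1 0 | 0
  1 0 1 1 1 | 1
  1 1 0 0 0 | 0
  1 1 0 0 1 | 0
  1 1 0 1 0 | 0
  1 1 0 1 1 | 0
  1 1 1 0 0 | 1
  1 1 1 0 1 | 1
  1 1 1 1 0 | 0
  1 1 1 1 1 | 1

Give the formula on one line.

  ~b = 11111111000000001111111100000000
  (c | ~b) = 11111111000011111111111100001111
  ~d = 11001100110011001100110011001100
  (e | ~d) = 11011101110111011101110111011101
  ((c | ~b) & (e | ~d)) = 11011101000011011101110100001101

((c | ~b) & (e | ~d))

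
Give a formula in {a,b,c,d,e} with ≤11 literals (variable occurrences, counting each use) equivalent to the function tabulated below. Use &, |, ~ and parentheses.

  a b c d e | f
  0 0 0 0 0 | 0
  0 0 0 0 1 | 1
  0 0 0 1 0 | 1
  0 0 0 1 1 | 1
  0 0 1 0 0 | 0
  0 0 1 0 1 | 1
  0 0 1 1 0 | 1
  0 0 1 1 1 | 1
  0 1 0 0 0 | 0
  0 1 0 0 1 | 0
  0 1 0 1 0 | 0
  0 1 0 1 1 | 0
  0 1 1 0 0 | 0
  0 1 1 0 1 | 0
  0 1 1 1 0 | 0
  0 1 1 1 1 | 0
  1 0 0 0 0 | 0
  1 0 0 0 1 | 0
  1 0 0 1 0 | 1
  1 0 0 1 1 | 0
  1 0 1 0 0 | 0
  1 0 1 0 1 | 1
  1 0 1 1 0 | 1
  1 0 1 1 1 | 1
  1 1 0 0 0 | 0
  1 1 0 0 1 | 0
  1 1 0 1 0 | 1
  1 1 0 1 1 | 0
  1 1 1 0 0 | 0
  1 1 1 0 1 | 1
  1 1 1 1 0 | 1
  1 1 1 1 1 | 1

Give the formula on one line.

(((c | ((e | d) & ~e)) | ~a) & ((e | d) & (a | ~b)))

  (e | d) = 01110111011101110111011101110111
  ~e = 10101010101010101010101010101010
  ((e | d) & ~e) = 00100010001000100010001000100010
  (c | ((e | d) & ~e)) = 00101111001011110010111100101111
  ~a = 11111111111111110000000000000000
  ((c | ((e | d) & ~e)) | ~a) = 11111111111111110010111100101111
  ~b = 11111111000000001111111100000000
  (a | ~b) = 11111111000000001111111111111111
  ((e | d) & (a | ~b)) = 01110111000000000111011101110111
  (((c | ((e | d) & ~e)) | ~a) & ((e | d) & (a | ~b))) = 01110111000000000010011100100111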